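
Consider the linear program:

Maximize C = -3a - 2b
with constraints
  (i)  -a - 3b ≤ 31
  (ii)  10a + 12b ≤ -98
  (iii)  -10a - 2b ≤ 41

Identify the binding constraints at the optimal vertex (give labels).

(i) and (iii)

Corner points and C = -3a - 2b:
  (13/3, -106/9) → C = 95/9
  (-61/28, -269/28) → C = 103/4
  (-74/25, -57/10) → C = 507/25

The maximum is at (-61/28, -269/28). Substituting into each constraint, equality holds for (i) and (iii); the remaining constraints have slack.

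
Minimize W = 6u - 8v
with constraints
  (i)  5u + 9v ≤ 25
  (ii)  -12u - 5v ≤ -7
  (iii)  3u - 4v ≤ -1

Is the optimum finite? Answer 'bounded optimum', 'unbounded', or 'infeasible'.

Vertices and W = 6u - 8v:
  (-62/83, 265/83) → W = -2492/83
  (91/47, 80/47) → W = -2
  (23/63, 11/21) → W = -2
The feasible region has finitely many vertices and no improving ray; the minimum is -2492/83 at (-62/83, 265/83).

bounded optimum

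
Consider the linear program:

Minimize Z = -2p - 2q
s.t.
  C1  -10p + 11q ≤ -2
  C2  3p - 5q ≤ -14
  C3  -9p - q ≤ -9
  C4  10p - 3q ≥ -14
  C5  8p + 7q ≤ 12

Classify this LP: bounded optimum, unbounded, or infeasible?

infeasible

The boundaries -10p + 11q = -2 and 3p - 5q = -14 meet at (164/17, 146/17), but that point violates 8p + 7q ≤ 12. Every candidate vertex is excluded by some other constraint, so the feasible region is empty.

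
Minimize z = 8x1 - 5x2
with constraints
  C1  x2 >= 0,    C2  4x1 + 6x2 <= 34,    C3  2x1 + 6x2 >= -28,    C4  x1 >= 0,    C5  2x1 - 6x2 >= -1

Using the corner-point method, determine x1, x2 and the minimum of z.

Corner points and z = 8x1 - 5x2:
  (17/2, 0) → z = 68
  (0, 0) → z = 0
  (11/2, 2) → z = 34
  (0, 1/6) → z = -5/6

The binding constraints are x1 = 0 and 2x1 - 6x2 = -1.
Solving simultaneously gives x1 = 0, x2 = 1/6.

x1 = 0, x2 = 1/6, minimum z = -5/6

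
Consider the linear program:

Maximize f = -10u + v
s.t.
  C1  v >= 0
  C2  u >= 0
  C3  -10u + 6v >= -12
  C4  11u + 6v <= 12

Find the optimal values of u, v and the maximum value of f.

u = 0, v = 2, maximum f = 2

Extreme points and f = -10u + v:
  (0, 0) → f = 0
  (12/11, 0) → f = -120/11
  (0, 2) → f = 2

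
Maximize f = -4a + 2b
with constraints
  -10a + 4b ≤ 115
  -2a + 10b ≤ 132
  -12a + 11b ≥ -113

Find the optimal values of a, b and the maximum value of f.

a = -311/46, b = 545/46, maximum f = 1167/23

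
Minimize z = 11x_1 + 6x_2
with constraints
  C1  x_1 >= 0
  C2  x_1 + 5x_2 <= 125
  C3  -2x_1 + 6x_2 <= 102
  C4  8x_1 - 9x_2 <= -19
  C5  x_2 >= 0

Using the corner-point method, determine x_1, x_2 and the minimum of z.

x_1 = 0, x_2 = 19/9, minimum z = 38/3

Feasible corners and z = 11x_1 + 6x_2:
  (0, 17) → z = 102
  (0, 19/9) → z = 38/3
  (15, 22) → z = 297
  (1030/49, 1019/49) → z = 356

The optimum lies where x_1 = 0 and 8x_1 - 9x_2 = -19.
Solving simultaneously gives x_1 = 0, x_2 = 19/9.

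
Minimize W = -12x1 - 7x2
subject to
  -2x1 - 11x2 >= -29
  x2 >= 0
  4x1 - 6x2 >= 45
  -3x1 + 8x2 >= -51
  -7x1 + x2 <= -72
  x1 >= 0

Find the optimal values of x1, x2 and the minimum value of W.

x1 = 29/2, x2 = 0, minimum W = -174

Extreme points and W = -12x1 - 7x2:
  (29/2, 0) → W = -174
  (669/56, 13/28) → W = -4105/28
  (45/4, 0) → W = -135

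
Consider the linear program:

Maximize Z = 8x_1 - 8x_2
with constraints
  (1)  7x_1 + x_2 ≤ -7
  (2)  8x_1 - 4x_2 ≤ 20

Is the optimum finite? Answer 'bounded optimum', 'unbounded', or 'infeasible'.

From the feasible point (-2/9, -49/9), moving in the direction (-4, -8) keeps every constraint satisfied while Z increases without bound.

unbounded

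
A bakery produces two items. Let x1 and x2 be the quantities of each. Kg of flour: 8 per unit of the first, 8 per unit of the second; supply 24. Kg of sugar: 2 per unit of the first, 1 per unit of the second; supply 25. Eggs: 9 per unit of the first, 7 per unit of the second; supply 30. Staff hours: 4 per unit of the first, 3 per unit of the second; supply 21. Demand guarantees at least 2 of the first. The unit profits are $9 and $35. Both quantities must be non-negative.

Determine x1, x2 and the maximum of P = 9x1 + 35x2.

x1 = 2, x2 = 1, maximum P = 53

Feasible corners and P = 9x1 + 35x2:
  (3, 0) → P = 27
  (2, 0) → P = 18
  (2, 1) → P = 53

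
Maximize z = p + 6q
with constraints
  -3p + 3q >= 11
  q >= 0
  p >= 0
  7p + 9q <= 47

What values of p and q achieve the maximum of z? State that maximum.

Feasible corners and z = p + 6q:
  (0, 11/3) → z = 22
  (7/8, 109/24) → z = 225/8
  (0, 47/9) → z = 94/3

p = 0, q = 47/9, maximum z = 94/3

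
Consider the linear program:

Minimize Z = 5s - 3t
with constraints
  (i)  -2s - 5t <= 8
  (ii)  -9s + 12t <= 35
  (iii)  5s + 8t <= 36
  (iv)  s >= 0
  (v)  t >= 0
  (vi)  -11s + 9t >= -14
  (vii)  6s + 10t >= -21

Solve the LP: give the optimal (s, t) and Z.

s = 0, t = 35/12, minimum Z = -35/4

Corner points and Z = 5s - 3t:
  (38/33, 499/132) → Z = -67/12
  (0, 35/12) → Z = -35/4
  (436/133, 326/133) → Z = 1202/133
  (0, 0) → Z = 0
  (14/11, 0) → Z = 70/11

At the optimal vertex, -9s + 12t = 35 and s = 0.
Solving simultaneously gives s = 0, t = 35/12.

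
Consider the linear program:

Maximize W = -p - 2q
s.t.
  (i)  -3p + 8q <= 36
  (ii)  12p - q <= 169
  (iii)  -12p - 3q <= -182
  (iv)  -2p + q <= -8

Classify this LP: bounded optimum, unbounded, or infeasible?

Extreme points and W = -p - 2q:
  (1388/93, 313/31) → W = -3266/93
  (1348/105, 326/35) → W = -472/15
  (689/48, 13/4) → W = -1001/48
The feasible region has finitely many vertices and no improving ray; the maximum is -1001/48 at (689/48, 13/4).

bounded optimum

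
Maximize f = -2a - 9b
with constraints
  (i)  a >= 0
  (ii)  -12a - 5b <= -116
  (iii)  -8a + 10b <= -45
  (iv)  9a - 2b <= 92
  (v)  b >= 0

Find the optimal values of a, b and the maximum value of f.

a = 29/3, b = 0, maximum f = -58/3

Extreme points and f = -2a - 9b:
  (277/32, 97/40) → f = -3131/80
  (29/3, 0) → f = -58/3
  (415/37, 331/74) → f = -4639/74
  (92/9, 0) → f = -184/9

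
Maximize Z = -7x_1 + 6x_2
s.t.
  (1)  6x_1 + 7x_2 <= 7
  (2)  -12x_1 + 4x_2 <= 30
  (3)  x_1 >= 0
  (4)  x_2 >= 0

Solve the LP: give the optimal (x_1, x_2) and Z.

x_1 = 0, x_2 = 1, maximum Z = 6

Vertices and Z = -7x_1 + 6x_2:
  (0, 1) → Z = 6
  (7/6, 0) → Z = -49/6
  (0, 0) → Z = 0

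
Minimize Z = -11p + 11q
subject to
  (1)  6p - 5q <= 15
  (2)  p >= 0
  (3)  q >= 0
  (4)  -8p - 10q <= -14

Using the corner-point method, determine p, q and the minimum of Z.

Vertices and Z = -11p + 11q:
  (5/2, 0) → Z = -55/2
  (0, 7/5) → Z = 77/5
  (7/4, 0) → Z = -77/4
The feasible region is unbounded (it extends along (0, 1), (5, 6)), but Z strictly increases along every unbounded feasible direction, so there is no improving ray and the minimum is attained at a vertex.

At the optimal vertex, 6p - 5q = 15 and q = 0.
Solving simultaneously gives p = 5/2, q = 0.

p = 5/2, q = 0, minimum Z = -55/2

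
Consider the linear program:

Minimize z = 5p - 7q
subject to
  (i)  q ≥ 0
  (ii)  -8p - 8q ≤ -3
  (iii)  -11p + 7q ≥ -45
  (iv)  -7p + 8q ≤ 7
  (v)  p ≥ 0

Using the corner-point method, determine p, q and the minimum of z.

Corner points and z = 5p - 7q:
  (3/8, 0) → z = 15/8
  (45/11, 0) → z = 225/11
  (0, 3/8) → z = -21/8
  (409/39, 392/39) → z = -233/13
  (0, 7/8) → z = -49/8

The optimum lies where -11p + 7q = -45 and -7p + 8q = 7.
Solving simultaneously gives p = 409/39, q = 392/39.

p = 409/39, q = 392/39, minimum z = -233/13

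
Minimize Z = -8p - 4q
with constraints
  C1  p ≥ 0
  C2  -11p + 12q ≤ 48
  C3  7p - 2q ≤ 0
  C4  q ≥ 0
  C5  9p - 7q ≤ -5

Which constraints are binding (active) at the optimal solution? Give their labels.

Vertices and Z = -8p - 4q:
  (0, 4) → Z = -16
  (0, 5/7) → Z = -20/7
  (48/31, 168/31) → Z = -1056/31
  (10/31, 35/31) → Z = -220/31

The minimum is at (48/31, 168/31). Substituting into each constraint, equality holds for C2 and C3; the remaining constraints have slack.

C2 and C3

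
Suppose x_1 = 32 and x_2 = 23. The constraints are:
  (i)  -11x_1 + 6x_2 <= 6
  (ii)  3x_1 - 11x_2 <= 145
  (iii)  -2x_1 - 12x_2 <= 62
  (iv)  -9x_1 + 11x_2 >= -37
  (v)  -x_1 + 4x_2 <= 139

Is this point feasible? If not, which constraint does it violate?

feasible

(i): -214 ≤ 6 ✓
(ii): -157 ≤ 145 ✓
(iii): -340 ≤ 62 ✓
(iv): -35 ≥ -37 ✓
(v): 60 ≤ 139 ✓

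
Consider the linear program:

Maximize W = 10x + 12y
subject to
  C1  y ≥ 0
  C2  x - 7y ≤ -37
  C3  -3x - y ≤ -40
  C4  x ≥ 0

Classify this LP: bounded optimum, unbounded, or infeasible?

From the feasible point (243/22, 151/22), moving in the direction (0, 1) keeps every constraint satisfied while W increases without bound.

unbounded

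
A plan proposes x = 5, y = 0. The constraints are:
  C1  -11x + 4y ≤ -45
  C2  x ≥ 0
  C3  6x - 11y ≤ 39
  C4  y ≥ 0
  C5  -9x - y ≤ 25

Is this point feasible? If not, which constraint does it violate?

C1: -55 ≤ -45 ✓
C2: 5 ≥ 0 ✓
C3: 30 ≤ 39 ✓
C4: 0 ≥ 0 ✓
C5: -45 ≤ 25 ✓

feasible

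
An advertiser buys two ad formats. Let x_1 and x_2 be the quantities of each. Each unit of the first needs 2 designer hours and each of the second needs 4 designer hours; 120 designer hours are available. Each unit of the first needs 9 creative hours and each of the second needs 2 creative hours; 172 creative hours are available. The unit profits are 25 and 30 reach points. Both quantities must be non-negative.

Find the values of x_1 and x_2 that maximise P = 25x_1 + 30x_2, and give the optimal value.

Vertices and P = 25x_1 + 30x_2:
  (0, 0) → P = 0
  (0, 30) → P = 900
  (172/9, 0) → P = 4300/9
  (14, 23) → P = 1040

x_1 = 14, x_2 = 23, maximum P = 1040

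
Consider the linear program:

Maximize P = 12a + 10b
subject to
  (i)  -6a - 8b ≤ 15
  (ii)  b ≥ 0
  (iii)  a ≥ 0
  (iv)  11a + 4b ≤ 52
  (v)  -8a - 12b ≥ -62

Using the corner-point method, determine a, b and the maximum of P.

Vertices and P = 12a + 10b:
  (0, 0) → P = 0
  (52/11, 0) → P = 624/11
  (0, 31/6) → P = 155/3
  (94/25, 133/50) → P = 1793/25

a = 94/25, b = 133/50, maximum P = 1793/25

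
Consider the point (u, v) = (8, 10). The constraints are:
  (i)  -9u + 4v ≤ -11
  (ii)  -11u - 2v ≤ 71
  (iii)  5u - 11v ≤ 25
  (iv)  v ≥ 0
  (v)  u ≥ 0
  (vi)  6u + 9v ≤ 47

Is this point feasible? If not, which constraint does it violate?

Constraint (vi): 6u + 9v = 138, which is not ≤ 47. All other constraints are satisfied.

not feasible — violates (vi)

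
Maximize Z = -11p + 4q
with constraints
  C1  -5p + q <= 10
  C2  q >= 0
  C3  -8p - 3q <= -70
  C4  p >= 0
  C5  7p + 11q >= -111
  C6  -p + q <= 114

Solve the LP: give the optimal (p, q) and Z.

p = 26, q = 140, maximum Z = 274

Feasible corners and Z = -11p + 4q:
  (40/23, 430/23) → Z = 1280/23
  (26, 140) → Z = 274
  (35/4, 0) → Z = -385/4
The feasible region is unbounded (it extends along (1, 1), (1, 0)), but Z strictly decreases along every unbounded feasible direction, so there is no improving ray and the maximum is attained at a vertex.

At the optimal vertex, -5p + q = 10 and -p + q = 114.
Solving simultaneously gives p = 26, q = 140.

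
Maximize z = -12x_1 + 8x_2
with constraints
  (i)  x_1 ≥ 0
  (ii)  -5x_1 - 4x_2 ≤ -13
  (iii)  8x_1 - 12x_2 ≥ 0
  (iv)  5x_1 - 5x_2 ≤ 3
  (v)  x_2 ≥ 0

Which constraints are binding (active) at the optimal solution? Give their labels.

Corner points and z = -12x_1 + 8x_2:
  (39/23, 26/23) → z = -260/23
  (77/45, 10/9) → z = -524/45
  (9/5, 6/5) → z = -12

The maximum is at (39/23, 26/23). Substituting into each constraint, equality holds for (ii) and (iii); the remaining constraints have slack.

(ii) and (iii)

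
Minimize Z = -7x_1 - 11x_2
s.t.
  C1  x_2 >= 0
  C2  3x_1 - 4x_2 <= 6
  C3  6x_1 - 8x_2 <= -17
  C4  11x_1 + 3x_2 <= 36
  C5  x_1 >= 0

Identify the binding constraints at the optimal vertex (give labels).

C4 and C5

Extreme points and Z = -7x_1 - 11x_2:
  (237/106, 403/106) → Z = -3046/53
  (0, 17/8) → Z = -187/8
  (0, 12) → Z = -132

The minimum is at (0, 12). Substituting into each constraint, equality holds for C4 and C5; the remaining constraints have slack.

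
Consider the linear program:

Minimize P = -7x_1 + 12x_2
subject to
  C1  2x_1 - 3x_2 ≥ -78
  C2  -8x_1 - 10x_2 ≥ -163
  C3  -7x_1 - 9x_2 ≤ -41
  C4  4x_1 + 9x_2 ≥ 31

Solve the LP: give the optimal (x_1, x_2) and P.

At the optimal vertex, -8x_1 - 10x_2 = -163 and 4x_1 + 9x_2 = 31.
Solving simultaneously gives x_1 = 1157/32, x_2 = -101/8.

x_1 = 1157/32, x_2 = -101/8, minimum P = -12947/32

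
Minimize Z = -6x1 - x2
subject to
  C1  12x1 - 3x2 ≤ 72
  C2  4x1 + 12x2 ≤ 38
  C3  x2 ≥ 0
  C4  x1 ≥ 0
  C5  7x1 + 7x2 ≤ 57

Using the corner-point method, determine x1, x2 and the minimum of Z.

x1 = 163/26, x2 = 14/13, minimum Z = -503/13

Feasible corners and Z = -6x1 - x2:
  (163/26, 14/13) → Z = -503/13
  (6, 0) → Z = -36
  (0, 19/6) → Z = -19/6
  (0, 0) → Z = 0

At the optimal vertex, 12x1 - 3x2 = 72 and 4x1 + 12x2 = 38.
Solving simultaneously gives x1 = 163/26, x2 = 14/13.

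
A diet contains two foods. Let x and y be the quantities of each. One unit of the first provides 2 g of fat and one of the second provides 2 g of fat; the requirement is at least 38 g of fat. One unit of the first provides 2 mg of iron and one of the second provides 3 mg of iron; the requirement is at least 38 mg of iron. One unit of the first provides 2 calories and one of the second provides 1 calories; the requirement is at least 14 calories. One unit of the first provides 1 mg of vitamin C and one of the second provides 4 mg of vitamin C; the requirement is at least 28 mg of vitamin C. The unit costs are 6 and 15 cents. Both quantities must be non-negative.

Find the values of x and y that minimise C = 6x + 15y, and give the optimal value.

The feasible region is unbounded (it extends along (0, 1), (1, 0)), but C strictly increases along every unbounded feasible direction, so there is no improving ray and the minimum is attained at a vertex.

x = 16, y = 3, minimum C = 141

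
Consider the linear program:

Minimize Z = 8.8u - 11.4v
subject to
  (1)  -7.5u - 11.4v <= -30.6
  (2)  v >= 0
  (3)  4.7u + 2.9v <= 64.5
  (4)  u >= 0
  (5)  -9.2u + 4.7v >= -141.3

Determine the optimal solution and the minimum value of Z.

Feasible corners and Z = 8.8u - 11.4v:
  (102/25, 0) → Z = 4488/125
  (0, 51/19) → Z = -153/5
  (645/47, 0) → Z = 5676/47
  (0, 645/29) → Z = -7353/29

u = 0, v = 645/29, minimum Z = -7353/29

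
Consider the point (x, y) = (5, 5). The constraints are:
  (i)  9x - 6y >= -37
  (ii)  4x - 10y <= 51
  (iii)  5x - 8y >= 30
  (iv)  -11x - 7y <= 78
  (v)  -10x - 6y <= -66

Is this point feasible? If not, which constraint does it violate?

Constraint (iii): 5x - 8y = -15, which is not ≥ 30. All other constraints are satisfied.

not feasible — violates (iii)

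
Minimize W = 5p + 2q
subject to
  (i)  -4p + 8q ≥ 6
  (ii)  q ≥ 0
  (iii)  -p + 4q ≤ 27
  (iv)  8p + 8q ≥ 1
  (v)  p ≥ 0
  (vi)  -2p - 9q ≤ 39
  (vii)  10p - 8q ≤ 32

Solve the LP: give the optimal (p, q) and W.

Extreme points and W = 5p + 2q:
  (0, 3/4) → W = 3/2
  (19/3, 47/12) → W = 79/2
  (0, 27/4) → W = 27/2
  (43/4, 151/16) → W = 581/8

The binding constraints are -4p + 8q = 6 and p = 0.
Solving simultaneously gives p = 0, q = 3/4.

p = 0, q = 3/4, minimum W = 3/2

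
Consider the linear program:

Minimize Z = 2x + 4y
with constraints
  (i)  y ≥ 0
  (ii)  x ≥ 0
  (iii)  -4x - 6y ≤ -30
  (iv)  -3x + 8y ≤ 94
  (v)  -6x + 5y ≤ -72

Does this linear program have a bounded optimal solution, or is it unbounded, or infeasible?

bounded optimum

Feasible corners and Z = 2x + 4y:
  (12, 0) → Z = 24
  (1046/33, 260/11) → Z = 5212/33
The feasible region has finitely many vertices and no improving ray; the minimum is 24 at (12, 0).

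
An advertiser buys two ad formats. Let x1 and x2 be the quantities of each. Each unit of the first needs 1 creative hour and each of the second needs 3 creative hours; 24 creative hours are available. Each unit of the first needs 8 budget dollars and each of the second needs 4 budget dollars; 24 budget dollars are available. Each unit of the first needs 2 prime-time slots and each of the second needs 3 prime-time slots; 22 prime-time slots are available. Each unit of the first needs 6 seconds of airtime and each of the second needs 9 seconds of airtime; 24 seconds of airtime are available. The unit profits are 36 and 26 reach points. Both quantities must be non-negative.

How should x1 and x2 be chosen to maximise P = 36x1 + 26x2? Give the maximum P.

x1 = 5/2, x2 = 1, maximum P = 116

Feasible corners and P = 36x1 + 26x2:
  (0, 0) → P = 0
  (0, 8/3) → P = 208/3
  (3, 0) → P = 108
  (5/2, 1) → P = 116

The optimum lies where 8x1 + 4x2 = 24 and 6x1 + 9x2 = 24.
Solving simultaneously gives x1 = 5/2, x2 = 1.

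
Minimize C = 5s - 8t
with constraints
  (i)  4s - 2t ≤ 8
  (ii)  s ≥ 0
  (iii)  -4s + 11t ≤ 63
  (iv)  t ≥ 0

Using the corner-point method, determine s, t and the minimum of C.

s = 0, t = 63/11, minimum C = -504/11

Extreme points and C = 5s - 8t:
  (107/18, 71/9) → C = -601/18
  (2, 0) → C = 10
  (0, 63/11) → C = -504/11
  (0, 0) → C = 0

The binding constraints are s = 0 and -4s + 11t = 63.
Solving simultaneously gives s = 0, t = 63/11.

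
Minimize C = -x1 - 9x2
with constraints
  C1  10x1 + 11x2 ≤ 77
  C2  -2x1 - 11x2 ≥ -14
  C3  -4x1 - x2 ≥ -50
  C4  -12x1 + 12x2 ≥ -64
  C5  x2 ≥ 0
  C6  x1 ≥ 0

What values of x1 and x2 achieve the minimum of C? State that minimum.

x1 = 0, x2 = 14/11, minimum C = -126/11

Feasible corners and C = -x1 - 9x2:
  (218/39, 10/39) → C = -308/39
  (0, 14/11) → C = -126/11
  (16/3, 0) → C = -16/3
  (0, 0) → C = 0

The binding constraints are -2x1 - 11x2 = -14 and x1 = 0.
Solving simultaneously gives x1 = 0, x2 = 14/11.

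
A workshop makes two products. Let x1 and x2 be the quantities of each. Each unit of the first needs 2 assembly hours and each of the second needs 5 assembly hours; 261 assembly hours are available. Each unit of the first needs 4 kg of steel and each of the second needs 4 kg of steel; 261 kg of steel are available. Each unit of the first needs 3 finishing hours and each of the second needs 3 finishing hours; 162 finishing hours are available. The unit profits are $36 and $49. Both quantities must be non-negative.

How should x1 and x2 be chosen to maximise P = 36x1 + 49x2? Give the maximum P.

x1 = 3, x2 = 51, maximum P = 2607

Vertices and P = 36x1 + 49x2:
  (0, 0) → P = 0
  (0, 261/5) → P = 12789/5
  (54, 0) → P = 1944
  (3, 51) → P = 2607

The optimum lies where 2x1 + 5x2 = 261 and 3x1 + 3x2 = 162.
Solving simultaneously gives x1 = 3, x2 = 51.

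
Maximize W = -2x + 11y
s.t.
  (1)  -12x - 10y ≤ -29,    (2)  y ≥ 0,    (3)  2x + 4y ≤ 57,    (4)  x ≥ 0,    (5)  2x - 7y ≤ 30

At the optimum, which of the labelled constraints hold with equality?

Feasible corners and W = -2x + 11y:
  (29/12, 0) → W = -29/6
  (0, 29/10) → W = 319/10
  (15, 0) → W = -30
  (0, 57/4) → W = 627/4
  (519/22, 27/11) → W = -222/11

The maximum is at (0, 57/4). Substituting into each constraint, equality holds for (3) and (4); the remaining constraints have slack.

(3) and (4)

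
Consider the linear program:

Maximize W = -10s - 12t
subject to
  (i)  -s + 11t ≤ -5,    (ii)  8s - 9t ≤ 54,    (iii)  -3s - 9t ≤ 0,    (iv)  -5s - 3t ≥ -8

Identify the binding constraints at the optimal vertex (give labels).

Vertices and W = -10s - 12t:
  (15/14, -5/14) → W = -45/7
  (103/58, -17/58) → W = -413/29
  (2, -2/3) → W = -12

The maximum is at (15/14, -5/14). Substituting into each constraint, equality holds for (i) and (iii); the remaining constraints have slack.

(i) and (iii)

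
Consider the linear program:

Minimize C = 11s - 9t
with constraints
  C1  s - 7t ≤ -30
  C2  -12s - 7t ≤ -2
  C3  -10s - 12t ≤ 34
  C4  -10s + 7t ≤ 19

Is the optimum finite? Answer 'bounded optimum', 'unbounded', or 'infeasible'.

From the feasible point (11/9, 281/63), moving in the direction (7, 10) keeps every constraint satisfied while C decreases without bound.

unbounded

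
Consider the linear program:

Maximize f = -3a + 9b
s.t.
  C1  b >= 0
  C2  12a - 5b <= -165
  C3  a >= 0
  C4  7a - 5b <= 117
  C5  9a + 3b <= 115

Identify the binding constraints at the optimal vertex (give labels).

C3 and C5

Vertices and f = -3a + 9b:
  (0, 33) → f = 297
  (80/81, 955/27) → f = 8515/27
  (0, 115/3) → f = 345

The maximum is at (0, 115/3). Substituting into each constraint, equality holds for C3 and C5; the remaining constraints have slack.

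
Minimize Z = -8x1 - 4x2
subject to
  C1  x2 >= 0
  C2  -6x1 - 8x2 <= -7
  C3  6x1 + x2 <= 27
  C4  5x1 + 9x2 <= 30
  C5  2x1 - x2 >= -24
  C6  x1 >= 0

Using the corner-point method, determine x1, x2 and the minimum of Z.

Extreme points and Z = -8x1 - 4x2:
  (7/6, 0) → Z = -28/3
  (9/2, 0) → Z = -36
  (0, 7/8) → Z = -7/2
  (213/49, 45/49) → Z = -1884/49
  (0, 10/3) → Z = -40/3

The optimum lies where 6x1 + x2 = 27 and 5x1 + 9x2 = 30.
Solving simultaneously gives x1 = 213/49, x2 = 45/49.

x1 = 213/49, x2 = 45/49, minimum Z = -1884/49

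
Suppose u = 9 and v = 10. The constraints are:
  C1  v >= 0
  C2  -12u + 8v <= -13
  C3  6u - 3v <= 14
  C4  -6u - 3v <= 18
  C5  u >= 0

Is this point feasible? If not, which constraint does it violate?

not feasible — violates C3

Constraint C3: 6u - 3v = 24, which is not ≤ 14. All other constraints are satisfied.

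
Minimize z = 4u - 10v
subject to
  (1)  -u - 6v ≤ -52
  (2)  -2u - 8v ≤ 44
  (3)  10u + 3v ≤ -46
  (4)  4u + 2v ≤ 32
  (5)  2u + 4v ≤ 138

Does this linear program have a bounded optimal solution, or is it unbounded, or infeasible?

unbounded

From the feasible point (-170, 37), moving in the direction (-8, 2) keeps every constraint satisfied while z decreases without bound.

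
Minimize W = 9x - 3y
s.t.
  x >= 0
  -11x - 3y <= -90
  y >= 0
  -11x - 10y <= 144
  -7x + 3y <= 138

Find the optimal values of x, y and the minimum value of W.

x = 0, y = 46, minimum W = -138

Corner points and W = 9x - 3y:
  (0, 30) → W = -90
  (0, 46) → W = -138
  (90/11, 0) → W = 810/11
The feasible region is unbounded (it extends along (3, 7), (1, 0)), but W strictly increases along every unbounded feasible direction, so there is no improving ray and the minimum is attained at a vertex.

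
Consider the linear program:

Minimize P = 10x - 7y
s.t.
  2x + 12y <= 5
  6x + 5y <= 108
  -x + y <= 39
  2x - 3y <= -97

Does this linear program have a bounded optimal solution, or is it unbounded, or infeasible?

The boundaries 2x + 12y = 5 and 6x + 5y = 108 meet at (41/2, -3), but that point violates 2x - 3y ≤ -97. Every candidate vertex is excluded by some other constraint, so the feasible region is empty.

infeasible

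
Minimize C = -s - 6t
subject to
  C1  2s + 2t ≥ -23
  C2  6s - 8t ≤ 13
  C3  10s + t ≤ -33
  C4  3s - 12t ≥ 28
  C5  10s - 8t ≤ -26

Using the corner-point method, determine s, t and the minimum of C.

s = -67/12, t = -179/48, minimum C = 671/24

Vertices and C = -s - 6t:
  (-22/3, -25/6) → C = 97/3
  (-59/9, -89/18) → C = 326/9
  (-67/12, -179/48) → C = 671/24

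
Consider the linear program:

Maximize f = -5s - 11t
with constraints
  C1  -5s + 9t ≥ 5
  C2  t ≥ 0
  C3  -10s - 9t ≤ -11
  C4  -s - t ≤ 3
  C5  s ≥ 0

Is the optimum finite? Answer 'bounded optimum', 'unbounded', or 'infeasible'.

Corner points and f = -5s - 11t:
  (2/5, 7/9) → f = -95/9
  (0, 11/9) → f = -121/9
The feasible region has finitely many vertices and no improving ray; the maximum is -95/9 at (2/5, 7/9).

bounded optimum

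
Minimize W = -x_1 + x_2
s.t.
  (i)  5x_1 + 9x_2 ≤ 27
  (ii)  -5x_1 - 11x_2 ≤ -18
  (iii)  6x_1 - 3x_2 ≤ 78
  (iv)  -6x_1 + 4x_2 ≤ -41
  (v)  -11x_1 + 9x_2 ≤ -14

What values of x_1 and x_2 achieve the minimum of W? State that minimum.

x_1 = 304/27, x_2 = -94/27, minimum W = -398/27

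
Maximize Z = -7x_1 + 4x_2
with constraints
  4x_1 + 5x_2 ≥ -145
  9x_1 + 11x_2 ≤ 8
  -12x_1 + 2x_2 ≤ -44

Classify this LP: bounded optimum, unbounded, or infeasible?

Vertices and Z = -7x_1 + 4x_2:
  (1635, -1337) → Z = -16793
  (-35/34, -479/17) → Z = -211/2
  (10/3, -2) → Z = -94/3
The feasible region has finitely many vertices and no improving ray; the maximum is -94/3 at (10/3, -2).

bounded optimum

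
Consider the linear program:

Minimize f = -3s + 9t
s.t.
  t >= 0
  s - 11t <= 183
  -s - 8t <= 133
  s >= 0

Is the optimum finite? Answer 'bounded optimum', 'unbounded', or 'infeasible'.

From the feasible point (183, 0), moving in the direction (11, 1) keeps every constraint satisfied while f decreases without bound.

unbounded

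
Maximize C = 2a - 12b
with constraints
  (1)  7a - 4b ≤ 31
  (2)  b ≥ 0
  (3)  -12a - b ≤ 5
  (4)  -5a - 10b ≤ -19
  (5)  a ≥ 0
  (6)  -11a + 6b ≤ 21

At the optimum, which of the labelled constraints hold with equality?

Corner points and C = 2a - 12b:
  (31/7, 0) → C = 62/7
  (19/5, 0) → C = 38/5
  (0, 19/10) → C = -114/5
  (0, 7/2) → C = -42
The feasible region is unbounded (it extends along (6, 11), (4, 7)), but C strictly decreases along every unbounded feasible direction, so there is no improving ray and the maximum is attained at a vertex.

The maximum is at (31/7, 0). Substituting into each constraint, equality holds for (1) and (2); the remaining constraints have slack.

(1) and (2)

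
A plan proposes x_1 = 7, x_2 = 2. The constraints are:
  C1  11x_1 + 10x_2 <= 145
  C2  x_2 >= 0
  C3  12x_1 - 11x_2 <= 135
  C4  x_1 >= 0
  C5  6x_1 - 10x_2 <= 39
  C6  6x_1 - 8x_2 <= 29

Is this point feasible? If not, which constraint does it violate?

feasible

C1: 97 ≤ 145 ✓
C2: 2 ≥ 0 ✓
C3: 62 ≤ 135 ✓
C4: 7 ≥ 0 ✓
C5: 22 ≤ 39 ✓
C6: 26 ≤ 29 ✓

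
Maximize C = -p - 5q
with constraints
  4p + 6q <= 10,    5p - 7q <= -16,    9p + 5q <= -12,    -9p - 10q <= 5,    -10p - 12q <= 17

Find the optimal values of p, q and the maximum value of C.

At the optimal vertex, 9p + 5q = -12 and -9p - 10q = 5.
Solving simultaneously gives p = -19/9, q = 7/5.

p = -19/9, q = 7/5, maximum C = -44/9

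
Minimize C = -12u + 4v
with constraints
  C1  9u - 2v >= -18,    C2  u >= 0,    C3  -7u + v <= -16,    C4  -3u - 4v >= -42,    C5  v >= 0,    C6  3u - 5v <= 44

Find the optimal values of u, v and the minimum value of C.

u = 14, v = 0, minimum C = -168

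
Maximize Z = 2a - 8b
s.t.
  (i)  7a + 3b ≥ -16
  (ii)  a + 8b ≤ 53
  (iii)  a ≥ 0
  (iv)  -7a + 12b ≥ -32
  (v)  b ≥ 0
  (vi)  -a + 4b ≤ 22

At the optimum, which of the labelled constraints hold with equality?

(iv) and (v)

Feasible corners and Z = 2a - 8b:
  (223/17, 339/68) → Z = -232/17
  (3, 25/4) → Z = -44
  (0, 0) → Z = 0
  (0, 11/2) → Z = -44
  (32/7, 0) → Z = 64/7

The maximum is at (32/7, 0). Substituting into each constraint, equality holds for (iv) and (v); the remaining constraints have slack.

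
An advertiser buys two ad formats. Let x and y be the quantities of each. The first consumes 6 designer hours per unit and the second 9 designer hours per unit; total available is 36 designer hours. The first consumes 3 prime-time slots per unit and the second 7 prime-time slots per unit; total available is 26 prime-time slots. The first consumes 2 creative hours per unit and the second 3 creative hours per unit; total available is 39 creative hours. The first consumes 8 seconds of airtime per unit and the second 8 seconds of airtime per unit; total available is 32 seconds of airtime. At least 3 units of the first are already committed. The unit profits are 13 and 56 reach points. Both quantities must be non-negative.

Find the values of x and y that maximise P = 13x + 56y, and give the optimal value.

Extreme points and P = 13x + 56y:
  (4, 0) → P = 52
  (3, 0) → P = 39
  (3, 1) → P = 95

At the optimal vertex, 8x + 8y = 32 and x = 3.
Solving simultaneously gives x = 3, y = 1.

x = 3, y = 1, maximum P = 95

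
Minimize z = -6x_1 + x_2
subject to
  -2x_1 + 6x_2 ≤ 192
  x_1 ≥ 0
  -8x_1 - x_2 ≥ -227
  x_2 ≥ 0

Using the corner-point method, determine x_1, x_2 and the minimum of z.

x_1 = 227/8, x_2 = 0, minimum z = -681/4

Extreme points and z = -6x_1 + x_2:
  (0, 32) → z = 32
  (117/5, 199/5) → z = -503/5
  (0, 0) → z = 0
  (227/8, 0) → z = -681/4

The optimum lies where -8x_1 - x_2 = -227 and x_2 = 0.
Solving simultaneously gives x_1 = 227/8, x_2 = 0.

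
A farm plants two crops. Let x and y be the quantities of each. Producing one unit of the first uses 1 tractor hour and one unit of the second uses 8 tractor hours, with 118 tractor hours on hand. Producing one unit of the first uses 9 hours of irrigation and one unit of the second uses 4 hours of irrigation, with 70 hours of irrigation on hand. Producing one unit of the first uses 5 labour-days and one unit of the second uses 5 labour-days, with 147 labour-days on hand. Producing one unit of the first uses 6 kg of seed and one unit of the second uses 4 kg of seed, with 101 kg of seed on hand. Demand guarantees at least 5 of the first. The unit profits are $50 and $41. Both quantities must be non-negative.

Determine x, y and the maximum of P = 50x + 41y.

Vertices and P = 50x + 41y:
  (70/9, 0) → P = 3500/9
  (5, 0) → P = 250
  (5, 25/4) → P = 2025/4

At the optimal vertex, 9x + 4y = 70 and x = 5.
Solving simultaneously gives x = 5, y = 25/4.

x = 5, y = 25/4, maximum P = 2025/4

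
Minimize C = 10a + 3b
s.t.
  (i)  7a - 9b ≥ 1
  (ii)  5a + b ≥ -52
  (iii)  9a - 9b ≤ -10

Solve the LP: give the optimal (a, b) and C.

a = -239/27, b = -209/27, minimum C = -3017/27

Extreme points and C = 10a + 3b:
  (-467/52, -369/52) → C = -5777/52
  (-11/2, -79/18) → C = -409/6
  (-239/27, -209/27) → C = -3017/27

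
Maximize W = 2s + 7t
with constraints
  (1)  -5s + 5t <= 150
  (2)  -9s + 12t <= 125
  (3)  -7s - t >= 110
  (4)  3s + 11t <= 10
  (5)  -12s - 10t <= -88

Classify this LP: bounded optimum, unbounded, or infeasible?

The boundaries -5s + 5t = 150 and -9s + 12t = 125 meet at (-235/3, -145/3), but that point violates -12s - 10t ≤ -88. Every candidate vertex is excluded by some other constraint, so the feasible region is empty.

infeasible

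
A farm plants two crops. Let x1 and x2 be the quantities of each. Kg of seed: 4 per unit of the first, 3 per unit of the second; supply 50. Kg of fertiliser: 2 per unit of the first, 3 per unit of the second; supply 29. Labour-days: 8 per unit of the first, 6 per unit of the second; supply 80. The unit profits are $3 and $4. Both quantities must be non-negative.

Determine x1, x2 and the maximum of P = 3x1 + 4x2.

The binding constraints are 2x1 + 3x2 = 29 and 8x1 + 6x2 = 80.
Solving simultaneously gives x1 = 11/2, x2 = 6.

x1 = 11/2, x2 = 6, maximum P = 81/2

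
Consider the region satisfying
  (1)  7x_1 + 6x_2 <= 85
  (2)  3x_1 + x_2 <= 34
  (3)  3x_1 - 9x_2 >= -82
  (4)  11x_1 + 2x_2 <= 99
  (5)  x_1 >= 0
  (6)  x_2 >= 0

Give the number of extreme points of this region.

5

Intersecting each pair of boundary lines and keeping only the points that satisfy every inequality leaves:
  (91/27, 829/81)
  (106/13, 121/26)
  (0, 82/9)
  (9, 0)
  (0, 0)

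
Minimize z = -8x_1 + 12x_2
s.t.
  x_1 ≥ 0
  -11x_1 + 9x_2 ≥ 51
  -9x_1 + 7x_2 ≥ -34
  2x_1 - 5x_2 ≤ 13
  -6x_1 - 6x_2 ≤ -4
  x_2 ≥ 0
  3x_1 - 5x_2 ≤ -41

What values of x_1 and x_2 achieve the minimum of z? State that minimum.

x_1 = 57/14, x_2 = 149/14, minimum z = 666/7

Extreme points and z = -8x_1 + 12x_2:
  (0, 41/5) → z = 492/5
  (663/4, 833/4) → z = 1173
  (57/14, 149/14) → z = 666/7
The feasible region is unbounded (it extends along (0, 1), (7, 9)), but z strictly increases along every unbounded feasible direction, so there is no improving ray and the minimum is attained at a vertex.

The optimum lies where -11x_1 + 9x_2 = 51 and 3x_1 - 5x_2 = -41.
Solving simultaneously gives x_1 = 57/14, x_2 = 149/14.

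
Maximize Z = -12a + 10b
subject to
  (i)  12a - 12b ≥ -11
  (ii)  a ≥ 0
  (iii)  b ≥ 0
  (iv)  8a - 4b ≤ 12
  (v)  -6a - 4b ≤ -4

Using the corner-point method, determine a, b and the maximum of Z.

a = 1/30, b = 19/20, maximum Z = 91/10

Extreme points and Z = -12a + 10b:
  (47/12, 29/6) → Z = 4/3
  (1/30, 19/20) → Z = 91/10
  (3/2, 0) → Z = -18
  (2/3, 0) → Z = -8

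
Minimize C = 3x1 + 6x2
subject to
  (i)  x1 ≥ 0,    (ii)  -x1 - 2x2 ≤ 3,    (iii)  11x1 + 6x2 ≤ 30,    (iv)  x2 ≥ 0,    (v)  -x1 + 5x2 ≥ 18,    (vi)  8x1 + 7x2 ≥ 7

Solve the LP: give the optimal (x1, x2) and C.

The optimum lies where x1 = 0 and -x1 + 5x2 = 18.
Solving simultaneously gives x1 = 0, x2 = 18/5.

x1 = 0, x2 = 18/5, minimum C = 108/5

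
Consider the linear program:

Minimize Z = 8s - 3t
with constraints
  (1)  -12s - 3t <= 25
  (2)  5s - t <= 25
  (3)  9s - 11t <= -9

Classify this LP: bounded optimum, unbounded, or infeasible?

unbounded

From the feasible point (-302/159, -39/53), moving in the direction (1, 5) keeps every constraint satisfied while Z decreases without bound.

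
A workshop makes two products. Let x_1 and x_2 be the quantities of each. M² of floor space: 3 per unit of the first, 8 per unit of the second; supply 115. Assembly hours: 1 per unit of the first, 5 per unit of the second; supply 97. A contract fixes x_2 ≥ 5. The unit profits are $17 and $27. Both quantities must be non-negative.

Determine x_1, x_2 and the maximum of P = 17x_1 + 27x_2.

Corner points and P = 17x_1 + 27x_2:
  (0, 115/8) → P = 3105/8
  (0, 5) → P = 135
  (25, 5) → P = 560

x_1 = 25, x_2 = 5, maximum P = 560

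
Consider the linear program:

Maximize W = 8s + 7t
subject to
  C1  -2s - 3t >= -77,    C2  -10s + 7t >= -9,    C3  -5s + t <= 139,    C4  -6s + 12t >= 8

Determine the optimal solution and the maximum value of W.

s = 283/22, t = 188/11, maximum W = 2448/11

Vertices and W = 8s + 7t:
  (283/22, 188/11) → W = 2448/11
  (-20, 39) → W = 113
  (82/39, 67/39) → W = 375/13
  (-830/27, -397/27) → W = -9419/27

The optimum lies where -2s - 3t = -77 and -10s + 7t = -9.
Solving simultaneously gives s = 283/22, t = 188/11.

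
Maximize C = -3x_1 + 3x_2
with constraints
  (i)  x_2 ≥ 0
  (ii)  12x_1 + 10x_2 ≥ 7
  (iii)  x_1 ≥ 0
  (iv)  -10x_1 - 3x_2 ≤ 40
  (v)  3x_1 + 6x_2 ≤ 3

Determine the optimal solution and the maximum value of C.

x_1 = 2/7, x_2 = 5/14, maximum C = 3/14

Feasible corners and C = -3x_1 + 3x_2:
  (7/12, 0) → C = -7/4
  (1, 0) → C = -3
  (2/7, 5/14) → C = 3/14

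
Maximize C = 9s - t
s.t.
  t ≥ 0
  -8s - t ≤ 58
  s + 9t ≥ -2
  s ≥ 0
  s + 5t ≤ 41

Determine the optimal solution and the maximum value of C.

s = 41, t = 0, maximum C = 369

The optimum lies where t = 0 and s + 5t = 41.
Solving simultaneously gives s = 41, t = 0.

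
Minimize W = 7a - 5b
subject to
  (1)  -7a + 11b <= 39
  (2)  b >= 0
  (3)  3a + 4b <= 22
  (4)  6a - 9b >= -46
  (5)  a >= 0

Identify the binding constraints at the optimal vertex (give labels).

Corner points and W = 7a - 5b:
  (86/61, 271/61) → W = -753/61
  (0, 39/11) → W = -195/11
  (22/3, 0) → W = 154/3
  (0, 0) → W = 0

The minimum is at (0, 39/11). Substituting into each constraint, equality holds for (1) and (5); the remaining constraints have slack.

(1) and (5)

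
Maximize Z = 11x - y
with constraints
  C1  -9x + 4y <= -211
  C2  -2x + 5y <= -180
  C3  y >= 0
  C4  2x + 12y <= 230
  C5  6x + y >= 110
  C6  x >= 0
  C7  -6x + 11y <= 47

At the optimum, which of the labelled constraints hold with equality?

C3 and C4

Corner points and Z = 11x - y:
  (90, 0) → Z = 990
  (1655/17, 50/17) → Z = 18155/17
  (115, 0) → Z = 1265

The maximum is at (115, 0). Substituting into each constraint, equality holds for C3 and C4; the remaining constraints have slack.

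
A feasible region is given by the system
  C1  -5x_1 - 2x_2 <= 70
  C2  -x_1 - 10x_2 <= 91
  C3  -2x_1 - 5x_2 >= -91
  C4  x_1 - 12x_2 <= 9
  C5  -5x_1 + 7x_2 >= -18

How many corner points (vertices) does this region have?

4

Intersecting each pair of boundary lines and keeping only the points that satisfy every inequality leaves:
  (-76/3, 85/3)
  (-411/31, -115/62)
  (727/39, 419/39)
  (153/53, -27/53)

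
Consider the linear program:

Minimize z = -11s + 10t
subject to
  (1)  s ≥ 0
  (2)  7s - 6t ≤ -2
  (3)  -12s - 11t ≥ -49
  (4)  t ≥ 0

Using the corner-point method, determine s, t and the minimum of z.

Corner points and z = -11s + 10t:
  (0, 1/3) → z = 10/3
  (0, 49/11) → z = 490/11
  (272/149, 367/149) → z = 678/149

At the optimal vertex, s = 0 and 7s - 6t = -2.
Solving simultaneously gives s = 0, t = 1/3.

s = 0, t = 1/3, minimum z = 10/3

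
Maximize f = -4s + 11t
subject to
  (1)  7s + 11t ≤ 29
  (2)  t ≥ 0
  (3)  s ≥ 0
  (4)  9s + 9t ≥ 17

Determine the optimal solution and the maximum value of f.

Feasible corners and f = -4s + 11t:
  (29/7, 0) → f = -116/7
  (0, 29/11) → f = 29
  (17/9, 0) → f = -68/9
  (0, 17/9) → f = 187/9

The optimum lies where 7s + 11t = 29 and s = 0.
Solving simultaneously gives s = 0, t = 29/11.

s = 0, t = 29/11, maximum f = 29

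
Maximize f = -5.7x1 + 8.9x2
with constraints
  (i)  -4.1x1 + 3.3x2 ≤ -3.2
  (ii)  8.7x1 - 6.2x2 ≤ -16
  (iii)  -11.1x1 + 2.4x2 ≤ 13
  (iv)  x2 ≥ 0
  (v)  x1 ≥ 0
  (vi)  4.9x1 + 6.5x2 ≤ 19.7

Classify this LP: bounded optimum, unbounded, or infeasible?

infeasible

The boundaries -4.1x1 + 3.3x2 = -3.2 and x2 = 0 meet at (32/41, 0), but that point violates 8.7x1 - 6.2x2 ≤ -16. Every candidate vertex is excluded by some other constraint, so the feasible region is empty.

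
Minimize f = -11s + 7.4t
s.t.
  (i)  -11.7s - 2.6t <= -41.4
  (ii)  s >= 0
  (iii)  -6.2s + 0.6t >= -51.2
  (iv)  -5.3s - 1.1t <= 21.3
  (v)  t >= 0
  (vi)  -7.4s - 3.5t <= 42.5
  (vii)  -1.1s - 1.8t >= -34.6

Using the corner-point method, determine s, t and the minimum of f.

s = 256/31, t = 0, minimum f = -2816/31

Extreme points and f = -11s + 7.4t:
  (0, 207/13) → f = 7659/65
  (46/13, 0) → f = -506/13
  (0, 173/9) → f = 6401/45
  (256/31, 0) → f = -2816/31
  (1882/197, 7910/591) → f = -3572/591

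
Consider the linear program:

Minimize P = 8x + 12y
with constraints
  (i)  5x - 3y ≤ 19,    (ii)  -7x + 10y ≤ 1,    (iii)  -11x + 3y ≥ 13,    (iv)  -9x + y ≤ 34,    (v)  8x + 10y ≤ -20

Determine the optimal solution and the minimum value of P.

Extreme points and P = 8x + 12y:
  (-16/3, -137/9) → P = -676/3
  (-11/2, -31/2) → P = -230
  (-127/89, -80/89) → P = -1976/89
  (-339/83, -229/83) → P = -5460/83

The optimum lies where 5x - 3y = 19 and -9x + y = 34.
Solving simultaneously gives x = -11/2, y = -31/2.

x = -11/2, y = -31/2, minimum P = -230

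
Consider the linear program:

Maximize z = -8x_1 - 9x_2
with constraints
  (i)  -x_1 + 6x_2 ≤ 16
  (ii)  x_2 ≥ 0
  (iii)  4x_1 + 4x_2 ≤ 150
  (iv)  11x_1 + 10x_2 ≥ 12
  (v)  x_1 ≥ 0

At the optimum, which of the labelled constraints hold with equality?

(ii) and (iv)

Feasible corners and z = -8x_1 - 9x_2:
  (209/7, 107/14) → z = -4307/14
  (0, 8/3) → z = -24
  (75/2, 0) → z = -300
  (12/11, 0) → z = -96/11
  (0, 6/5) → z = -54/5

The maximum is at (12/11, 0). Substituting into each constraint, equality holds for (ii) and (iv); the remaining constraints have slack.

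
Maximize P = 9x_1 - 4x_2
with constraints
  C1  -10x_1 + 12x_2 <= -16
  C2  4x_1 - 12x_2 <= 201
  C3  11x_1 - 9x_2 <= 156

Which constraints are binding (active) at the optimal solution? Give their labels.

Feasible corners and P = 9x_1 - 4x_2:
  (-185/6, -973/36) → P = -3049/18
  (288/7, 692/21) → P = 5008/21
  (21/32, -529/32) → P = 2305/32

The maximum is at (288/7, 692/21). Substituting into each constraint, equality holds for C1 and C3; the remaining constraints have slack.

C1 and C3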